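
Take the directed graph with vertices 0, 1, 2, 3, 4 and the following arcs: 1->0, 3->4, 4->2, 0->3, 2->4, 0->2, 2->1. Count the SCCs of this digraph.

{0, 1, 2, 3, 4} are all mutually reachable — one SCC of size 5.
That gives 1 strongly connected component.

1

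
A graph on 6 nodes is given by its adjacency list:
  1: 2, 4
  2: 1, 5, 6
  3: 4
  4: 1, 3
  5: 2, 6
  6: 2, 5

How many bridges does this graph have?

3

The edges on the cycle 2-6-5-2 are not bridges since each lies on that cycle.
But removing 1-4 disconnects 1 from 4; removing 4-3 disconnects 4 from 3; removing 2-1 disconnects 2 from 1 — these are bridges.
That makes 3 bridges.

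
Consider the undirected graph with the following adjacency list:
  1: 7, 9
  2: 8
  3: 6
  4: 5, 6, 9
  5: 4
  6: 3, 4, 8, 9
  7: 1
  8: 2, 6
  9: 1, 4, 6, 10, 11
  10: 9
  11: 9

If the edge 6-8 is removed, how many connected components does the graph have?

2

Before removal there is 1 component.
6-8 is a bridge — removing it separates 6's side from 8's side.
After removal: 2 components.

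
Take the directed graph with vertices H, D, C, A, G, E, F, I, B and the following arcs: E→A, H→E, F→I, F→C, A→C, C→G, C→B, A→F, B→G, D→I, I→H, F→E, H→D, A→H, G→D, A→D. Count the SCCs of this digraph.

1

{A, B, C, D, E, F, G, H, I} are all mutually reachable — one SCC of size 9.
That gives 1 strongly connected component.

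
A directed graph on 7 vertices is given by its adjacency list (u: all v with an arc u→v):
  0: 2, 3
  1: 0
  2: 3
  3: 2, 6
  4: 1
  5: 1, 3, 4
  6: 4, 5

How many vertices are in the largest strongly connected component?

{0, 1, 2, 3, 4, 5, 6} are all mutually reachable — one SCC of size 7.
The largest has 7 vertices.

7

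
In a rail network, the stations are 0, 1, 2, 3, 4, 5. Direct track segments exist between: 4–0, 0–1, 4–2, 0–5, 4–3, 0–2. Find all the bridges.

0-1, 0-5, 3-4

The edges on the cycle 4-0-2-4 are not bridges since each lies on that cycle.
But removing 0–1 disconnects 0 from 1; removing 0–5 disconnects 0 from 5; removing 4–3 disconnects 4 from 3 — these are bridges.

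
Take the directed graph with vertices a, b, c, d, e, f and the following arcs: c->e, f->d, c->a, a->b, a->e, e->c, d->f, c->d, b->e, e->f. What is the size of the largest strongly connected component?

{a, b, c, e} are all mutually reachable — one SCC of size 4.
{d, f} are all mutually reachable — one SCC of size 2.
The largest has 4 vertices.

4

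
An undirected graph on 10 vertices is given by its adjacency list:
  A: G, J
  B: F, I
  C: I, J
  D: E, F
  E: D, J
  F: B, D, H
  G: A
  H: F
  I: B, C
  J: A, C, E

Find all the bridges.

The edges on the cycle D-E-J-C-I-B-F-D are not bridges since each lies on that cycle.
But removing H-F disconnects H from F; removing J-A disconnects J from A; removing G-A disconnects G from A — these are bridges.

A-G, A-J, F-H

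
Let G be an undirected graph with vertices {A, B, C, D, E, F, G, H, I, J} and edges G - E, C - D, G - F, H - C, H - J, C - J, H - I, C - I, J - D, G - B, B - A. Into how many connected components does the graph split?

2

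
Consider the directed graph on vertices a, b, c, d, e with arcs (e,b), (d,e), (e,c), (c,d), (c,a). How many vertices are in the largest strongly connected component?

3

{c, d, e} are all mutually reachable — one SCC of size 3.
{a} is an SCC by itself.
{b} is an SCC by itself.
The largest has 3 vertices.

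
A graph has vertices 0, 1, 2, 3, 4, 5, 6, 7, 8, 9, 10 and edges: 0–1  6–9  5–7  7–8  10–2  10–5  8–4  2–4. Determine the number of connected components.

3 is isolated — a component by itself.
Starting from 0 we can reach 0, 1. That is one component of size 2.
Starting from 6 we can reach 6, 9. That is one component of size 2.
Starting from 2 we can reach 2, 4, 5, 7, 8, 10. That is one component of size 6.
Total: 4 components.

4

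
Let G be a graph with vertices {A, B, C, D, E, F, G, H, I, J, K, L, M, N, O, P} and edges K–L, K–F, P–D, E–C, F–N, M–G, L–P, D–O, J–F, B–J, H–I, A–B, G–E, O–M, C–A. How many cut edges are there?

2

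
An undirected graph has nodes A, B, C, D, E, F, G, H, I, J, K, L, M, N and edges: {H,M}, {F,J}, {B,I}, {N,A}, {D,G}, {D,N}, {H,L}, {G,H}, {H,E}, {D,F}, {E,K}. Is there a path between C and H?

No

The component containing C is {C}, and H is not in it.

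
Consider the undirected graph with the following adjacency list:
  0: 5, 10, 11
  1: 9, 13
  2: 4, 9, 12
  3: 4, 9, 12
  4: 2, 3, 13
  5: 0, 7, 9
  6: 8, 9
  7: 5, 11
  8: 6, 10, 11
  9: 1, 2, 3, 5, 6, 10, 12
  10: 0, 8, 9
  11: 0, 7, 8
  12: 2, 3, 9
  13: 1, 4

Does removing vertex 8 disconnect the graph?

No

Deleting 8 leaves 1 component (was 1) (its neighbors 6, 10, 11 remain connected to each other), so 8 is not a cut vertex.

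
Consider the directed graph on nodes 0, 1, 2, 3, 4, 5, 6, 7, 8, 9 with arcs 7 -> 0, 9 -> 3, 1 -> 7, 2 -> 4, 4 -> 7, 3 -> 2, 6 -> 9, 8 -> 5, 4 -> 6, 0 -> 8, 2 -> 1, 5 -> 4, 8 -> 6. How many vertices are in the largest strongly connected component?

10

{0, 1, 2, 3, 4, 5, 6, 7, 8, 9} are all mutually reachable — one SCC of size 10.
The largest has 10 vertices.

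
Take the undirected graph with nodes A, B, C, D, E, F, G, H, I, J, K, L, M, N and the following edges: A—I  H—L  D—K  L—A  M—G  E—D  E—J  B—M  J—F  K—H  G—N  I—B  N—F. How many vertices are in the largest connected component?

13

C is isolated — a component by itself.
Starting from A we can reach A, B, D, E, F, G, H, I, J, K, L, M, N. That is one component of size 13.
The largest has 13 vertices.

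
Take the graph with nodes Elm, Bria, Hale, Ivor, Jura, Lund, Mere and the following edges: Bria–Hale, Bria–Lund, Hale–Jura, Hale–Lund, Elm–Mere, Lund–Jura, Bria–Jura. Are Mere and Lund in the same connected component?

No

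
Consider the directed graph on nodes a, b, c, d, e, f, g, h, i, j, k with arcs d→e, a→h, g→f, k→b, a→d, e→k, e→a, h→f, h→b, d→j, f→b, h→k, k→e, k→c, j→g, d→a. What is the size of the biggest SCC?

{a, d, e, h, k} are all mutually reachable — one SCC of size 5.
{f} is an SCC by itself.
{b} is an SCC by itself.
{i} is an SCC by itself.
{g} is an SCC by itself.
(and 2 more singleton SCCs)
The largest has 5 vertices.

5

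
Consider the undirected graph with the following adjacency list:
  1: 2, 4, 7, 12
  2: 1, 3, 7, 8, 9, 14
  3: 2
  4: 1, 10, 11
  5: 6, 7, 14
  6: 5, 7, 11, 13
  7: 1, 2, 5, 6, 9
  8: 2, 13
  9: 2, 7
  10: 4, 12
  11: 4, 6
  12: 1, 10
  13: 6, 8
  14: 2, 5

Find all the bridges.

2-3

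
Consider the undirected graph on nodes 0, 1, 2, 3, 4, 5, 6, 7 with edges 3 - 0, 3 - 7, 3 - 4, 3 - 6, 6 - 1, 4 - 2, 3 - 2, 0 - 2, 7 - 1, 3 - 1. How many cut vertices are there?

Removing 3 increases the component count from 2 to 3, so 3 is a cut vertex.
By contrast removing 6 leaves 2 components; it is not a cut vertex. No other vertex is a cut vertex either.

1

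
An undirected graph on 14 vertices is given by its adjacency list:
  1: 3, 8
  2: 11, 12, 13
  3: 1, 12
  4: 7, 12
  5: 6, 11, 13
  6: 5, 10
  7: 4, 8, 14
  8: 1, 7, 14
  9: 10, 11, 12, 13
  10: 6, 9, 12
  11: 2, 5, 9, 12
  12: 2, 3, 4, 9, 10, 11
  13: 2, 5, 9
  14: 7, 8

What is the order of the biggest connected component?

14

Starting from 1 we can reach 1, 2, 3, 4, 5, 6, 7, 8, 9, 10, 11, 12, 13, 14. That is one component of size 14.
The largest has 14 vertices.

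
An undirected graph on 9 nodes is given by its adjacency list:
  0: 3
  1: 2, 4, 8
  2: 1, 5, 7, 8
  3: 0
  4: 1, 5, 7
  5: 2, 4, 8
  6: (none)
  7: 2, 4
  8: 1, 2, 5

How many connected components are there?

6 is isolated — a component by itself.
Starting from 0 we can reach 0, 3. That is one component of size 2.
Starting from 1 we can reach 1, 2, 4, 5, 7, 8. That is one component of size 6.
Total: 3 components.

3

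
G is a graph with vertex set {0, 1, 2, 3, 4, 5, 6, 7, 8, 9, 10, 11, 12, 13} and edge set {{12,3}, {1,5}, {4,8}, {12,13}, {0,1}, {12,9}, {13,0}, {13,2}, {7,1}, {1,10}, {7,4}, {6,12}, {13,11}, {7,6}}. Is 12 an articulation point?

Yes

Deleting 12 raises the number of components from 1 to 3, so 12 is a cut vertex.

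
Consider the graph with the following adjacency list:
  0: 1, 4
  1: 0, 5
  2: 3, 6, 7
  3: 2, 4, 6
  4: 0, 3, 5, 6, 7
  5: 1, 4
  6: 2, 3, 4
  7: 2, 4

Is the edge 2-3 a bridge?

No

After removing 2-3, the path 2-6-3 still connects them, so the edge is not a bridge.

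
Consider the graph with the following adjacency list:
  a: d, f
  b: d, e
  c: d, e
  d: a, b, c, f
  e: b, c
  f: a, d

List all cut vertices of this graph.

d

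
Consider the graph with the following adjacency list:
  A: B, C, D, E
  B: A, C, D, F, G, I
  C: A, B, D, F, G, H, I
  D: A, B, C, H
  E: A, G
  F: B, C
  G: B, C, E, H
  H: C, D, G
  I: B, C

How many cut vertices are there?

0

Removing E, for instance, still leaves 1 component. No single vertex removal increases the component count — the graph has no articulation points.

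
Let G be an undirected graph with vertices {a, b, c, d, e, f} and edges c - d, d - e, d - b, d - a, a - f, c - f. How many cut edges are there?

2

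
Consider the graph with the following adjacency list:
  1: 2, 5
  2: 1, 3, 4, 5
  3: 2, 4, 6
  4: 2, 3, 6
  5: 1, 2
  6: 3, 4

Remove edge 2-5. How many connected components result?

1

2 and 5 are still connected via 2-1-5, so the component count stays at 1.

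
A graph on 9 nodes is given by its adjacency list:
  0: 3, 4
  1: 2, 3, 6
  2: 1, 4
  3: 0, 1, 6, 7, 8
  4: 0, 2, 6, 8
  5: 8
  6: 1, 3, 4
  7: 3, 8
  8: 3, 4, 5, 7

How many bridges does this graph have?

The edges on the cycle 3-7-8-3 are not bridges since each lies on that cycle.
But removing 5-8 disconnects 5 from 8 — this is a bridge.

1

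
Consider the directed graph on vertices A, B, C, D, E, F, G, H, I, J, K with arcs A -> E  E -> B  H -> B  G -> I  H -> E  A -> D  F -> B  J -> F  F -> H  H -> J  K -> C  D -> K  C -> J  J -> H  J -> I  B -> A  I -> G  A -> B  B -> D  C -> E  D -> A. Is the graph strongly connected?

There is no directed path from I to A, so the graph is not strongly connected.

No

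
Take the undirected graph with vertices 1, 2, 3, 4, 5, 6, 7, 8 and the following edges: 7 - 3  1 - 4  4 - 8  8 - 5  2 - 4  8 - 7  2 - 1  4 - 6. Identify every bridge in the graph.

3-7, 4-6, 4-8, 5-8, 7-8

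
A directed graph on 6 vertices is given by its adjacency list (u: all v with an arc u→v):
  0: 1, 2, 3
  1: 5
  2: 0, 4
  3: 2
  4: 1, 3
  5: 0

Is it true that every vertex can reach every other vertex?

From 5 we can reach every vertex (0, 1, 2, 3, 4, 5), and every vertex can reach 5 (0, 1, 2, 3, 4, 5). So the whole graph is one strongly connected component.

Yes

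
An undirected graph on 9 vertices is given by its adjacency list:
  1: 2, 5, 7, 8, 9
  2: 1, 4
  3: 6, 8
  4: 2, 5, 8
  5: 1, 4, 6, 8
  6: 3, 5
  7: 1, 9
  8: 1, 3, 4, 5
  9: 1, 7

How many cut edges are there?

The edges on the cycle 1-9-7-1 are not bridges since each lies on that cycle.
Every edge lies on some cycle, so there are no bridges.

0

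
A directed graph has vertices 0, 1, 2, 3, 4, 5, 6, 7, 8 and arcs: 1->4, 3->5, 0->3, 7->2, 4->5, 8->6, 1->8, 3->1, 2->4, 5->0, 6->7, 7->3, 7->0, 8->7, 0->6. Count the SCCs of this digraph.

1

{0, 1, 2, 3, 4, 5, 6, 7, 8} are all mutually reachable — one SCC of size 9.
That gives 1 strongly connected component.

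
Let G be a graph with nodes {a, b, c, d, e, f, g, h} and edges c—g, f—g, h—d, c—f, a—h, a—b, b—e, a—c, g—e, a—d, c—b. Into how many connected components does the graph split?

1

Starting from a we can reach a, b, c, d, e, f, g, h. That is one component of size 8.
Total: 1 component.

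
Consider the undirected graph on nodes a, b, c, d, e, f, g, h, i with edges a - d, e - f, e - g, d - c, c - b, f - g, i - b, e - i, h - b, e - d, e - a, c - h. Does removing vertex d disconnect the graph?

No

Deleting d leaves 1 component (was 1) (its neighbors a, c, e remain connected to each other), so d is not a cut vertex.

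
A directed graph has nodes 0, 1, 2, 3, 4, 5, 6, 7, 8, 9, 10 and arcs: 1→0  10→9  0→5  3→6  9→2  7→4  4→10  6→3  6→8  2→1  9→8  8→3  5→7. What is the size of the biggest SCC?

{0, 1, 2, 4, 5, 7, 9, 10} are all mutually reachable — one SCC of size 8.
{3, 6, 8} are all mutually reachable — one SCC of size 3.
The largest has 8 vertices.

8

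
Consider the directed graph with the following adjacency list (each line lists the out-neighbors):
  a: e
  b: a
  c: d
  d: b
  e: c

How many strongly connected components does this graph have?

1

{a, b, c, d, e} are all mutually reachable — one SCC of size 5.
That gives 1 strongly connected component.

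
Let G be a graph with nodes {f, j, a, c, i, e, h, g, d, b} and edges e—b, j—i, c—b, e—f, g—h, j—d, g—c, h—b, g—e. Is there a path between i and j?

From i we can reach d, i, j, which includes j.

Yes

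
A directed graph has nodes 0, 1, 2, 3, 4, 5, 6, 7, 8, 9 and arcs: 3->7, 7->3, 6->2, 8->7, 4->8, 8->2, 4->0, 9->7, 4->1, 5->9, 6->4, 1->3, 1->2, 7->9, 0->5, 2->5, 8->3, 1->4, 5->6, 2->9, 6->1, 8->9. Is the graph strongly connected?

No

There is no directed path from 3 to 2, so the graph is not strongly connected.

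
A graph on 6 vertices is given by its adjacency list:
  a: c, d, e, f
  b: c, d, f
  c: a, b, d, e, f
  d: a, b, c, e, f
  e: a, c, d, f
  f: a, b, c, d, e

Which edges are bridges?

The edges on the cycle f-b-d-f are not bridges since each lies on that cycle.
Every edge lies on some cycle, so there are no bridges.

none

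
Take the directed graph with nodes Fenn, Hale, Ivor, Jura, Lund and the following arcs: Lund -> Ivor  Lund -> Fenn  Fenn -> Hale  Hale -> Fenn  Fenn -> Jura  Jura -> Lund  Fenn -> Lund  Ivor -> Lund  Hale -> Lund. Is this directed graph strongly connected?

Yes

From Jura we can reach every vertex (Fenn, Hale, Ivor, Jura, Lund), and every vertex can reach Jura (Fenn, Hale, Ivor, Jura, Lund). So the whole graph is one strongly connected component.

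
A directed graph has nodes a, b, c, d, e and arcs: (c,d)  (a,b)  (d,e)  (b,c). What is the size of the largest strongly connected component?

1

{b} is an SCC by itself.
{c} is an SCC by itself.
{e} is an SCC by itself.
{a} is an SCC by itself.
{d} is an SCC by itself.
The largest has 1 vertex.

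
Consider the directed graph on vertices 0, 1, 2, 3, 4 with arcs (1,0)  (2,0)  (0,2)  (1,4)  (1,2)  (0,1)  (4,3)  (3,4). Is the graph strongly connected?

No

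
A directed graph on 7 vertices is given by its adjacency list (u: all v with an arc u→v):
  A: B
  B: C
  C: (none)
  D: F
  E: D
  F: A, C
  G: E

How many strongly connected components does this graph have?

7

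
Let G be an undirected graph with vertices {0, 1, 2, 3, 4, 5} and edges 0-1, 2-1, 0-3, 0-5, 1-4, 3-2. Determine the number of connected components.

1

Starting from 0 we can reach 0, 1, 2, 3, 4, 5. That is one component of size 6.
Total: 1 component.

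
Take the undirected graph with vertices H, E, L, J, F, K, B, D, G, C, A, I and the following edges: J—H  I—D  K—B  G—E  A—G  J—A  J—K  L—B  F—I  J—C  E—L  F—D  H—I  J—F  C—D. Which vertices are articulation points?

Removing J increases the component count from 1 to 2, so J is a cut vertex.
By contrast removing C leaves 1 component; it is not a cut vertex. No other vertex is a cut vertex either.

J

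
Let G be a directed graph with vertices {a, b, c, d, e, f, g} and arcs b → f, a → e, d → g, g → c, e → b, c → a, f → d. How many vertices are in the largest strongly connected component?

7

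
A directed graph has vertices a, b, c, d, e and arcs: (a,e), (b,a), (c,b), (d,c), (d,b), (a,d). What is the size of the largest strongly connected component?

4

{a, b, c, d} are all mutually reachable — one SCC of size 4.
{e} is an SCC by itself.
The largest has 4 vertices.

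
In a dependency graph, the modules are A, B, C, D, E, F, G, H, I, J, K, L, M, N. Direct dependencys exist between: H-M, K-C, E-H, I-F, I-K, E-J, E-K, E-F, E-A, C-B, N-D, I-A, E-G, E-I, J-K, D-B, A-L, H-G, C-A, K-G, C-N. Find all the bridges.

The edges on the cycle E-H-G-K-E are not bridges since each lies on that cycle.
But removing H-M disconnects H from M; removing A-L disconnects A from L — these are bridges.

A-L, H-M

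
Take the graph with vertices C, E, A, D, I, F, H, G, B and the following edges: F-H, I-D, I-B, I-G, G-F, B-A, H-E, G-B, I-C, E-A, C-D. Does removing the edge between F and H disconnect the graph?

No

After removing F-H, the path F-G-B-A-E-H still connects them, so the edge is not a bridge.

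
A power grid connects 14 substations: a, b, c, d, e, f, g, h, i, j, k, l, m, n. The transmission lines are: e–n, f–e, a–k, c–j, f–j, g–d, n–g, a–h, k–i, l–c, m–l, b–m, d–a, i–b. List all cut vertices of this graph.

Removing a increases the component count from 1 to 2, so a is a cut vertex.
By contrast removing g leaves 1 component; it is not a cut vertex. No other vertex is a cut vertex either.

a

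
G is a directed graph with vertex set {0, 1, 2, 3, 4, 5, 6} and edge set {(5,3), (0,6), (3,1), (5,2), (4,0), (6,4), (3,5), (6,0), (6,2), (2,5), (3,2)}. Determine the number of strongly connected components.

{0, 4, 6} are all mutually reachable — one SCC of size 3.
{2, 3, 5} are all mutually reachable — one SCC of size 3.
{1} is an SCC by itself.
That gives 3 strongly connected components.

3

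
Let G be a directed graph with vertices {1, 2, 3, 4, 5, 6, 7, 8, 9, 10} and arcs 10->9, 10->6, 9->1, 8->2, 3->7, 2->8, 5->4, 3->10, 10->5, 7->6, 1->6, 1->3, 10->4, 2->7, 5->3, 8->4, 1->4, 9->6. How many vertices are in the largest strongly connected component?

{1, 3, 5, 9, 10} are all mutually reachable — one SCC of size 5.
{2, 8} are all mutually reachable — one SCC of size 2.
{7} is an SCC by itself.
{4} is an SCC by itself.
{6} is an SCC by itself.
The largest has 5 vertices.

5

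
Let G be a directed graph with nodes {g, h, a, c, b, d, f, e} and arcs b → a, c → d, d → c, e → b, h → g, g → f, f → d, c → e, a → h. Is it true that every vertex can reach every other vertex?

Yes

From c we can reach every vertex (a, b, c, d, e, f, g, h), and every vertex can reach c (a, b, c, d, e, f, g, h). So the whole graph is one strongly connected component.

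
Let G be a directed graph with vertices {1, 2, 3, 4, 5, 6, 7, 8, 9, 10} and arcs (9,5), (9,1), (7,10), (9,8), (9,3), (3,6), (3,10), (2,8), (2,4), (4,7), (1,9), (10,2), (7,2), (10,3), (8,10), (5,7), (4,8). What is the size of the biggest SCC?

{2, 3, 4, 7, 8, 10} are all mutually reachable — one SCC of size 6.
{1, 9} are all mutually reachable — one SCC of size 2.
{5} is an SCC by itself.
{6} is an SCC by itself.
The largest has 6 vertices.

6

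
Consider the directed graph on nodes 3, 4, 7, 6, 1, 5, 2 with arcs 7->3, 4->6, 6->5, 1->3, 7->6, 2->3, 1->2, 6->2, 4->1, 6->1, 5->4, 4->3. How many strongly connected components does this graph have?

5

{4, 5, 6} are all mutually reachable — one SCC of size 3.
{3} is an SCC by itself.
{7} is an SCC by itself.
{1} is an SCC by itself.
{2} is an SCC by itself.
That gives 5 strongly connected components.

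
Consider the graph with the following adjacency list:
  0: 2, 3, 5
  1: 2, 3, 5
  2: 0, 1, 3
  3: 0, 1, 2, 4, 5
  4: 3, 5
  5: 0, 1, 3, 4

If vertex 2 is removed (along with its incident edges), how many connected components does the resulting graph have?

With 2 gone, the remaining components are: {0, 1, 3, 4, 5}.
That is 1 component.

1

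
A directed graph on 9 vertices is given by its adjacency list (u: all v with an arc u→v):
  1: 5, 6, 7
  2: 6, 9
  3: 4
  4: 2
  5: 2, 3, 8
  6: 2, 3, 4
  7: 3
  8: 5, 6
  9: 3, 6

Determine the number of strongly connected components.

{2, 3, 4, 6, 9} are all mutually reachable — one SCC of size 5.
{5, 8} are all mutually reachable — one SCC of size 2.
{1} is an SCC by itself.
{7} is an SCC by itself.
That gives 4 strongly connected components.

4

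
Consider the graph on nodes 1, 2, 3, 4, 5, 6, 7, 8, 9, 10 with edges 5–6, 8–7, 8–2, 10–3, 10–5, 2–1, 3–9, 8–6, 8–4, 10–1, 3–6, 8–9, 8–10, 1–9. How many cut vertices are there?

Removing 8 increases the component count from 1 to 3, so 8 is a cut vertex.
By contrast removing 5 leaves 1 component; it is not a cut vertex. No other vertex is a cut vertex either.

1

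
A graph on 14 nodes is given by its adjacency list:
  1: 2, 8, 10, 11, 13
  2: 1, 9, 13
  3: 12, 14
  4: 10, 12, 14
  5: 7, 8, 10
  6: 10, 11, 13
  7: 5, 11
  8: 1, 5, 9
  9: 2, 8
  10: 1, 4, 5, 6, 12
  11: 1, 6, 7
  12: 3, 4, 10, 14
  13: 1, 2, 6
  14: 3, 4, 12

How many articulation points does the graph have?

Removing 10 increases the component count from 1 to 2, so 10 is a cut vertex.
By contrast removing 9 leaves 1 component; it is not a cut vertex. No other vertex is a cut vertex either.

1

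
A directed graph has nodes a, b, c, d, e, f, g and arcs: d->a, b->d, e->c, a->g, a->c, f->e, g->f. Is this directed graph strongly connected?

There is no directed path from g to b, so the graph is not strongly connected.

No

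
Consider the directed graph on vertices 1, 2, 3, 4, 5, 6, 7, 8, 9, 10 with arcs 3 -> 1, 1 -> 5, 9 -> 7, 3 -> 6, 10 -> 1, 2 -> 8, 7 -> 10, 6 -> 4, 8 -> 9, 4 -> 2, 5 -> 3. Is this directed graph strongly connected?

Yes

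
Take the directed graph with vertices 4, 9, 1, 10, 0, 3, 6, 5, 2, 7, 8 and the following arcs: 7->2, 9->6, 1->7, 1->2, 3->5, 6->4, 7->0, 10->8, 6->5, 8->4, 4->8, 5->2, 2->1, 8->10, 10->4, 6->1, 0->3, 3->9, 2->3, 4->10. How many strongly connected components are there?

{0, 1, 2, 3, 5, 6, 7, 9} are all mutually reachable — one SCC of size 8.
{4, 8, 10} are all mutually reachable — one SCC of size 3.
That gives 2 strongly connected components.

2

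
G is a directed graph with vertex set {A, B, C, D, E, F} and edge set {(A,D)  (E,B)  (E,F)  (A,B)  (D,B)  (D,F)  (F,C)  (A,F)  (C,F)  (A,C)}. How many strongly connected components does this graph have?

{C, F} are all mutually reachable — one SCC of size 2.
{A} is an SCC by itself.
{D} is an SCC by itself.
{E} is an SCC by itself.
{B} is an SCC by itself.
That gives 5 strongly connected components.

5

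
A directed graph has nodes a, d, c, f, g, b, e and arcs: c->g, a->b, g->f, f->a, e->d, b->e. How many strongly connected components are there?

7

{e} is an SCC by itself.
{d} is an SCC by itself.
{c} is an SCC by itself.
{g} is an SCC by itself.
{f} is an SCC by itself.
(and 2 more singleton SCCs)
That gives 7 strongly connected components.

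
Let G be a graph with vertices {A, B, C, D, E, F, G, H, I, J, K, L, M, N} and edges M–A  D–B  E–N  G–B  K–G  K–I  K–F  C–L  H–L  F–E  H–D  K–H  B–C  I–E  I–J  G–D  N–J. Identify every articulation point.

K

Removing K increases the component count from 2 to 3, so K is a cut vertex.
By contrast removing L leaves 2 components; it is not a cut vertex. No other vertex is a cut vertex either.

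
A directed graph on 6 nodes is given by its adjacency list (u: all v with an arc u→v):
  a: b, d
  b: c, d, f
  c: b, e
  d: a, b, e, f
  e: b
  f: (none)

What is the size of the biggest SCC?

5

{a, b, c, d, e} are all mutually reachable — one SCC of size 5.
{f} is an SCC by itself.
The largest has 5 vertices.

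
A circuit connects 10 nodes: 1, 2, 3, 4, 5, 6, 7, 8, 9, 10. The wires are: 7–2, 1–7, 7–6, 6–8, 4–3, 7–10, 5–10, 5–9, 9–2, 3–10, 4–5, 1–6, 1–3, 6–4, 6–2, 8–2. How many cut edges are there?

0

The edges on the cycle 1-7-2-9-5-4-6-1 are not bridges since each lies on that cycle.
Every edge lies on some cycle, so there are no bridges.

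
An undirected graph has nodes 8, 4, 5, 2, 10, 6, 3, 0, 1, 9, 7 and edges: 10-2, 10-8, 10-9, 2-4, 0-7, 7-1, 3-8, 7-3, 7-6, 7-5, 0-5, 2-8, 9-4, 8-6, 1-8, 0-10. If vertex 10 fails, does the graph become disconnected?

Deleting 10 leaves 1 component (was 1) (its neighbors 0, 2, 8, 9 remain connected to each other), so 10 is not a cut vertex.

No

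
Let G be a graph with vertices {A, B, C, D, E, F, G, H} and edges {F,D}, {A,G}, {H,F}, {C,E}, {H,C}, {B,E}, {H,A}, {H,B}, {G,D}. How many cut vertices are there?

Removing H increases the component count from 1 to 2, so H is a cut vertex.
By contrast removing E leaves 1 component; it is not a cut vertex. No other vertex is a cut vertex either.

1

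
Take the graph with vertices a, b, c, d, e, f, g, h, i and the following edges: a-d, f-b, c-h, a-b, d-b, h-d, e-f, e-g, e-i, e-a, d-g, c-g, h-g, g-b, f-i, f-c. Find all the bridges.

The edges on the cycle f-c-h-d-g-b-f are not bridges since each lies on that cycle.
Every edge lies on some cycle, so there are no bridges.

none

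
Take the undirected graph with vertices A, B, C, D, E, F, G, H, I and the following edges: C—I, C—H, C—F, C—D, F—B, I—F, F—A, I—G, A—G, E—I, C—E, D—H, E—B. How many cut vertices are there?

Removing C increases the component count from 1 to 2, so C is a cut vertex.
By contrast removing B leaves 1 component; it is not a cut vertex. No other vertex is a cut vertex either.

1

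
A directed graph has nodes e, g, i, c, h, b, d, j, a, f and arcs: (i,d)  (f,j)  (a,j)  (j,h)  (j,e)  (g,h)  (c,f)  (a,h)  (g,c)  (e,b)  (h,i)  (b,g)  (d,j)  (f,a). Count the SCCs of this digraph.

{a, b, c, d, e, f, g, h, i, j} are all mutually reachable — one SCC of size 10.
That gives 1 strongly connected component.

1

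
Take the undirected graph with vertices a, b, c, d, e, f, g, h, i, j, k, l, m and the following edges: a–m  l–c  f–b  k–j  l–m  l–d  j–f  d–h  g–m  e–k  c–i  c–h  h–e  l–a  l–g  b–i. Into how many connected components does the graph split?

Starting from a we can reach a, b, c, d, e, f, g, h, i, j, k, l, m. That is one component of size 13.
Total: 1 component.

1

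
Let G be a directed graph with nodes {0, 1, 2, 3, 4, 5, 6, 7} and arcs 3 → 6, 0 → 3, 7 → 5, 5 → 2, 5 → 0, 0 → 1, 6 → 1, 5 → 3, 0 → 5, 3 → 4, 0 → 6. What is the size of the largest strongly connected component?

2

{0, 5} are all mutually reachable — one SCC of size 2.
{4} is an SCC by itself.
{3} is an SCC by itself.
{1} is an SCC by itself.
{6} is an SCC by itself.
(and 2 more singleton SCCs)
The largest has 2 vertices.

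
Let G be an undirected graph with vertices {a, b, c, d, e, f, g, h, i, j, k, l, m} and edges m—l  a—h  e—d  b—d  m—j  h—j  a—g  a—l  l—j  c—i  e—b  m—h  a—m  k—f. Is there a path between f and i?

The component containing f is {f, k}, and i is not in it.

No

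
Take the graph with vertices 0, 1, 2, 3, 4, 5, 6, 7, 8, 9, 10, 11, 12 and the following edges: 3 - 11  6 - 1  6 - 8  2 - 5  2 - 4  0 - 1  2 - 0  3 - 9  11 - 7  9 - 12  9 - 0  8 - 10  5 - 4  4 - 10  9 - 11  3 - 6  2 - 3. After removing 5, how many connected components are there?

1

With 5 gone, the remaining components are: {0, 1, 2, 3, 4, 6, 7, 8, 9, 10, 11, 12}.
That is 1 component.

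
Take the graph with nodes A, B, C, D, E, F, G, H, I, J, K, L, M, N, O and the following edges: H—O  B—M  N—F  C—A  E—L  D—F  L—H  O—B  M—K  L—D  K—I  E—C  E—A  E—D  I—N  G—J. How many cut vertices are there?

Removing E increases the component count from 2 to 3, so E is a cut vertex.
By contrast removing H leaves 2 components; it is not a cut vertex. No other vertex is a cut vertex either.

1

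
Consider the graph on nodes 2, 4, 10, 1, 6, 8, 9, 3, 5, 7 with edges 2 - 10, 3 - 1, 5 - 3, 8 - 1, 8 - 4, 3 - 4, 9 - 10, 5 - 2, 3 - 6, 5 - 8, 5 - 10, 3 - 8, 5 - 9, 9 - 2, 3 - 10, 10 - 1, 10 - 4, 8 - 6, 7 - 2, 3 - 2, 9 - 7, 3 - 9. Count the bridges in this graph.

0

The edges on the cycle 9-7-2-9 are not bridges since each lies on that cycle.
Every edge lies on some cycle, so there are no bridges.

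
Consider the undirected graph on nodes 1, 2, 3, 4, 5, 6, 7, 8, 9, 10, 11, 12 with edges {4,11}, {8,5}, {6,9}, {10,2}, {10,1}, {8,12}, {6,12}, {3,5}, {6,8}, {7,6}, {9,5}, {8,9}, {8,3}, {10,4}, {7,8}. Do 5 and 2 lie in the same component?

No

The component containing 5 is {3, 5, 6, 7, 8, 9, 12}, and 2 is not in it.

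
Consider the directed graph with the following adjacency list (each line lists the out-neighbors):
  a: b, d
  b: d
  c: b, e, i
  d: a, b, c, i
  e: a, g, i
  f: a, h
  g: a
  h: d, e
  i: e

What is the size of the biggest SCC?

{a, b, c, d, e, g, i} are all mutually reachable — one SCC of size 7.
{h} is an SCC by itself.
{f} is an SCC by itself.
The largest has 7 vertices.

7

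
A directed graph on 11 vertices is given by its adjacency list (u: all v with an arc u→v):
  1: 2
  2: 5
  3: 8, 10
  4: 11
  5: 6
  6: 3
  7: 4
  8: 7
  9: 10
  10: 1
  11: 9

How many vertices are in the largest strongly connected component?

{1, 2, 3, 4, 5, 6, 7, 8, 9, 10, 11} are all mutually reachable — one SCC of size 11.
The largest has 11 vertices.

11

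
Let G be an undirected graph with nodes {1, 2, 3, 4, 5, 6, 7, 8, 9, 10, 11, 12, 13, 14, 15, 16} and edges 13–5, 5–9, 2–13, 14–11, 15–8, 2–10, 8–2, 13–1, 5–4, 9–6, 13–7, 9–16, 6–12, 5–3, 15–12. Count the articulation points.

Removing 2 increases the component count from 2 to 3, so 2 is a cut vertex.
Removing 5 increases the component count from 2 to 4, so 5 is a cut vertex.
Removing 9 increases the component count from 2 to 3, so 9 is a cut vertex.
Likewise 13 is a cut vertex.
By contrast removing 16 leaves 2 components; it is not a cut vertex. No other vertex is a cut vertex either.

4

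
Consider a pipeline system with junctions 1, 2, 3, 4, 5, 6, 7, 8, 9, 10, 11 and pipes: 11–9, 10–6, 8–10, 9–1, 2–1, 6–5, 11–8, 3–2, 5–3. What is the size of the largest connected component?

9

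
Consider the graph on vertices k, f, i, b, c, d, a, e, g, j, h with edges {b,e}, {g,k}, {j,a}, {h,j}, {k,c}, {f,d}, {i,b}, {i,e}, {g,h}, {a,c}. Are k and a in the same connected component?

Yes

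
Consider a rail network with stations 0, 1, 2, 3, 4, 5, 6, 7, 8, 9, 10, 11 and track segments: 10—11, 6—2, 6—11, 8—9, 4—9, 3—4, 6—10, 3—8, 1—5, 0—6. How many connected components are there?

4

7 is isolated — a component by itself.
Starting from 1 we can reach 1, 5. That is one component of size 2.
Starting from 3 we can reach 3, 4, 8, 9. That is one component of size 4.
Starting from 0 we can reach 0, 2, 6, 10, 11. That is one component of size 5.
Total: 4 components.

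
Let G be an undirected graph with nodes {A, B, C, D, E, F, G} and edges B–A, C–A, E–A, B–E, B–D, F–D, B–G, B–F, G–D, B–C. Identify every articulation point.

Removing B increases the component count from 1 to 2, so B is a cut vertex.
By contrast removing D leaves 1 component; it is not a cut vertex. No other vertex is a cut vertex either.

B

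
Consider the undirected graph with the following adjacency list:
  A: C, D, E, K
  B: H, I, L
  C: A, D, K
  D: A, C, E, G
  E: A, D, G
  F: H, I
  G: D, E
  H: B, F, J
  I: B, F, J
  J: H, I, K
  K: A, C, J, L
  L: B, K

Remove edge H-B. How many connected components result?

1

H and B are still connected via H-J-I-B, so the component count stays at 1.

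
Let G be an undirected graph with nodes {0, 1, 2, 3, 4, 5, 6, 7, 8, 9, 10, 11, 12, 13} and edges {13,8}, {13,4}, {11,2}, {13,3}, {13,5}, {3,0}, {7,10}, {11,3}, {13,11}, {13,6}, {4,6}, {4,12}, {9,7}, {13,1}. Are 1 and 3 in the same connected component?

Yes

From 1 we can reach 0, 1, 2, 3, 4, 5, 6, 8, 11, 12, 13, which includes 3.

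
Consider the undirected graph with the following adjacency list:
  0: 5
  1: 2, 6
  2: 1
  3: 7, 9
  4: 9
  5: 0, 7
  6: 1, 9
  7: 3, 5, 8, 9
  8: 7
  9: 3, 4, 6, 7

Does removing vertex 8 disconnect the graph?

No

Deleting 8 leaves 1 component (was 1), so 8 is not a cut vertex.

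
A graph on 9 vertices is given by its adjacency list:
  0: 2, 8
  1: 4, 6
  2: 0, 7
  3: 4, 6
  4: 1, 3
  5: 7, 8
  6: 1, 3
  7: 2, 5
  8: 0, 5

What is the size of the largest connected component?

5

Starting from 1 we can reach 1, 3, 4, 6. That is one component of size 4.
Starting from 0 we can reach 0, 2, 5, 7, 8. That is one component of size 5.
The largest has 5 vertices.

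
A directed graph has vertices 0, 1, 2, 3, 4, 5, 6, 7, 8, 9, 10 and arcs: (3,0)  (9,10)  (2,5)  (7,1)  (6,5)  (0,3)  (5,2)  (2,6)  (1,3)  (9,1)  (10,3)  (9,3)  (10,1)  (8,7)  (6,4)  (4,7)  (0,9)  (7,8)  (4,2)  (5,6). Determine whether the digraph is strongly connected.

No

There is no directed path from 3 to 2, so the graph is not strongly connected.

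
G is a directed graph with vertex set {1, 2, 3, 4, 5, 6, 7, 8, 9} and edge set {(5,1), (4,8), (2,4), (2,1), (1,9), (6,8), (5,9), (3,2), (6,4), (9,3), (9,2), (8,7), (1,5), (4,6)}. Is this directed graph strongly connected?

No

There is no directed path from 7 to 3, so the graph is not strongly connected.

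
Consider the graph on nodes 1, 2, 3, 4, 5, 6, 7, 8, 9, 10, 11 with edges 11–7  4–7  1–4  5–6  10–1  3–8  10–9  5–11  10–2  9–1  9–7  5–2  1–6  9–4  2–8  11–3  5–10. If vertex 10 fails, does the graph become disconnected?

No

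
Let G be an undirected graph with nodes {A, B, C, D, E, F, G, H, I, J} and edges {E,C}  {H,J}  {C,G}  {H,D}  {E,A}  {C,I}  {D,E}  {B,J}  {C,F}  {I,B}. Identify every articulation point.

C, E

Removing C increases the component count from 1 to 3, so C is a cut vertex.
Removing E increases the component count from 1 to 2, so E is a cut vertex.
By contrast removing A leaves 1 component; it is not a cut vertex. No other vertex is a cut vertex either.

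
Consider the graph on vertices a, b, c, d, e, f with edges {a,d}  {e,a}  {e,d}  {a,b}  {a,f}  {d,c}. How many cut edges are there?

3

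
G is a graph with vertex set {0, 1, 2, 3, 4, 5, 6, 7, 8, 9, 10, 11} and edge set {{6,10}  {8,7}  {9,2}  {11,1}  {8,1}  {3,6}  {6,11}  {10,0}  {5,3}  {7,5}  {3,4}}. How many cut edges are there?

The edges on the cycle 8-7-5-3-6-11-1-8 are not bridges since each lies on that cycle.
But removing 10 - 0 disconnects 10 from 0; removing 9 - 2 disconnects 9 from 2; removing 10 - 6 disconnects 10 from 6; removing 3 - 4 disconnects 3 from 4 — these are bridges.
That makes 4 bridges.

4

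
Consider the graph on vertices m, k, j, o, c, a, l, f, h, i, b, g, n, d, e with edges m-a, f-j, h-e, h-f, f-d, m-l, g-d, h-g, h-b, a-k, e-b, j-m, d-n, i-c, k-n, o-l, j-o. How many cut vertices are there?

1

Removing h increases the component count from 2 to 3, so h is a cut vertex.
By contrast removing o leaves 2 components; it is not a cut vertex. No other vertex is a cut vertex either.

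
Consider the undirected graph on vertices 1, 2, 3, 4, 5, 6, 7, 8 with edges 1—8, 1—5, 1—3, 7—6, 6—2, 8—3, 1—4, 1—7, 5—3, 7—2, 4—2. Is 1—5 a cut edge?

No

After removing 1—5, the path 1-3-5 still connects them, so the edge is not a bridge.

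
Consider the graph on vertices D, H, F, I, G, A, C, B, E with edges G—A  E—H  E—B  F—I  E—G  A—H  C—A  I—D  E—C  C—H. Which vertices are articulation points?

E, I

Removing E increases the component count from 2 to 3, so E is a cut vertex.
Removing I increases the component count from 2 to 3, so I is a cut vertex.
By contrast removing F leaves 2 components; it is not a cut vertex. No other vertex is a cut vertex either.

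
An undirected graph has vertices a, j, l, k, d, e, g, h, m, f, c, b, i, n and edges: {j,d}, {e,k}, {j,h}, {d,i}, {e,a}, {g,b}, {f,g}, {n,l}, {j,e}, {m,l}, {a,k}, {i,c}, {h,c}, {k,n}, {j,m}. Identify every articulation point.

Removing g increases the component count from 2 to 3, so g is a cut vertex.
Removing j increases the component count from 2 to 3, so j is a cut vertex.
By contrast removing k leaves 2 components; it is not a cut vertex. No other vertex is a cut vertex either.

g, j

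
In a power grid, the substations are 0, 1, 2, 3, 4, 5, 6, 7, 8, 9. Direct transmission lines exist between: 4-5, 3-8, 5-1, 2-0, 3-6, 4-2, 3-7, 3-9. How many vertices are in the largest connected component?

5

Starting from 0 we can reach 0, 1, 2, 4, 5. That is one component of size 5.
Starting from 3 we can reach 3, 6, 7, 8, 9. That is one component of size 5.
The largest has 5 vertices.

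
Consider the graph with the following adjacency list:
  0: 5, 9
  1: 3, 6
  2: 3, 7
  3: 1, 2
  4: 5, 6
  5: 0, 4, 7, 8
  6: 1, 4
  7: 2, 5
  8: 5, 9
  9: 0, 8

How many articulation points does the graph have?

Removing 5 increases the component count from 1 to 2, so 5 is a cut vertex.
By contrast removing 1 leaves 1 component; it is not a cut vertex. No other vertex is a cut vertex either.

1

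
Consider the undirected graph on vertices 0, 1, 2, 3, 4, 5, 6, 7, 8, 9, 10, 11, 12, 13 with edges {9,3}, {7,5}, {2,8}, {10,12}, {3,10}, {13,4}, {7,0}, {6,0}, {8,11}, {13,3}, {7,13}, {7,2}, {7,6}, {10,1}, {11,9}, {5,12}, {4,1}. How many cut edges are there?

The edges on the cycle 7-6-0-7 are not bridges since each lies on that cycle.
Every edge lies on some cycle, so there are no bridges.

0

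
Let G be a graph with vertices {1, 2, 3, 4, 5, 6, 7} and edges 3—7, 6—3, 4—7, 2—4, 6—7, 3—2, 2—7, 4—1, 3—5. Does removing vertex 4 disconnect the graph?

Deleting 4 raises the number of components from 1 to 2, so 4 is a cut vertex.

Yes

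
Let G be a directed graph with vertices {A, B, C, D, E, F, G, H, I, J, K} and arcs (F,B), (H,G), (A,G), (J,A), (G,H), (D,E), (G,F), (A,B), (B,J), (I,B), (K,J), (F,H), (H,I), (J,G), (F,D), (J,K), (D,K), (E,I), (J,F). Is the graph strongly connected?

There is no directed path from F to C, so the graph is not strongly connected.

No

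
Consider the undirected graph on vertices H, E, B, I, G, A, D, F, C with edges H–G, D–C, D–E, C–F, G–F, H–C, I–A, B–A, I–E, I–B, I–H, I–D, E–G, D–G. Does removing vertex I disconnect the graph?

Yes

Deleting I raises the number of components from 1 to 2, so I is a cut vertex.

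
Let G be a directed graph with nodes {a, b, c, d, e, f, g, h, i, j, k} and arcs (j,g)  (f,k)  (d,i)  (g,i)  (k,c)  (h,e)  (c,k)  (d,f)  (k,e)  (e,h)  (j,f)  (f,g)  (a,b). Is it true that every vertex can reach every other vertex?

No

There is no directed path from d to j, so the graph is not strongly connected.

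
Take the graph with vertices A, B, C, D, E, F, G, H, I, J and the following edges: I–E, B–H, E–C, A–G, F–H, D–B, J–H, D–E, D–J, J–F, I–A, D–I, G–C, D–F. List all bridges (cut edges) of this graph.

The edges on the cycle D-I-A-G-C-E-D are not bridges since each lies on that cycle.
Every edge lies on some cycle, so there are no bridges.

none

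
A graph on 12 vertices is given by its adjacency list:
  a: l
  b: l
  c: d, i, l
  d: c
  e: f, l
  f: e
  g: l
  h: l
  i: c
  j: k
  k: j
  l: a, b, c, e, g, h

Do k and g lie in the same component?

No

The component containing k is {j, k}, and g is not in it.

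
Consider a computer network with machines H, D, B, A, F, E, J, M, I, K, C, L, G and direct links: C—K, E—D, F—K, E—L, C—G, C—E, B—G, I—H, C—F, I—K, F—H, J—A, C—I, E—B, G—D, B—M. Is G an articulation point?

No

Deleting G leaves 2 components (was 2), so G is not a cut vertex.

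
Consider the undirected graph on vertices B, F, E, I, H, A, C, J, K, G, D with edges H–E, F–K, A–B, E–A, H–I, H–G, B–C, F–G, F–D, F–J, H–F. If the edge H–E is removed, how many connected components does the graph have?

Before removal there is 1 component.
H–E is a bridge — removing it separates H's side from E's side.
After removal: 2 components.

2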